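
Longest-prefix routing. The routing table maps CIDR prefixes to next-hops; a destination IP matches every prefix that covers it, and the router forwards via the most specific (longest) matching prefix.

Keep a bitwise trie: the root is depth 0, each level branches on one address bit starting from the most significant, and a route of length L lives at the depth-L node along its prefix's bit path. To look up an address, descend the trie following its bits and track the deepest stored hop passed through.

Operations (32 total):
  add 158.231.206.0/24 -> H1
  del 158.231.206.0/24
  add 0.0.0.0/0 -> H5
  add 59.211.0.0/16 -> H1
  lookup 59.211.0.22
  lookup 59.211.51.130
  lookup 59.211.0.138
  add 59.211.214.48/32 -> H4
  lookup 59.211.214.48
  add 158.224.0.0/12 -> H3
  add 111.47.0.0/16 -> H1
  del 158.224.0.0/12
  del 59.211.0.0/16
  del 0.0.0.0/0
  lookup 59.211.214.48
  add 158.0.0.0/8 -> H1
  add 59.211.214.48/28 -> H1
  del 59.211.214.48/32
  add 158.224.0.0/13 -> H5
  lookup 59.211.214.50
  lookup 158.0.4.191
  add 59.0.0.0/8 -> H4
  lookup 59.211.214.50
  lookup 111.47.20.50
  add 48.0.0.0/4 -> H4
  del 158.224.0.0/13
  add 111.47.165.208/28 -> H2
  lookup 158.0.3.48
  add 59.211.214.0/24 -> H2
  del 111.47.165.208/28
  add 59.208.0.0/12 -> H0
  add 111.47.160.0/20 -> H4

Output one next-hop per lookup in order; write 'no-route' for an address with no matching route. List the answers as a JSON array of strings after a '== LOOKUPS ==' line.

Apply in order:
  add 158.231.206.0/24 -> H1 at depth 24
  del 158.231.206.0/24 (clear depth 24)
  add 0.0.0.0/0 -> H5 at depth 0
  add 59.211.0.0/16 -> H1 at depth 16
  lookup 59.211.0.22: bits 0011101111010011 walk d0:H5→d1:-→d2:-→d3:-→d4:-→d5:-→d6:-→d7:-→d8:-→d9:-→d10:-→d11:-→d12:-→d13:-→d14:-→d15:-→d16:H1 -> H1
  lookup 59.211.51.130: bits 0011101111010011 walk d0:H5→d1:-→d2:-→d3:-→d4:-→d5:-→d6:-→d7:-→d8:-→d9:-→d10:-→d11:-→d12:-→d13:-→d14:-→d15:-→d16:H1 -> H1
  lookup 59.211.0.138: bits 0011101111010011 walk d0:H5→d1:-→d2:-→d3:-→d4:-→d5:-→d6:-→d7:-→d8:-→d9:-→d10:-→d11:-→d12:-→d13:-→d14:-→d15:-→d16:H1 -> H1
  add 59.211.214.48/32 -> H4 at depth 32
  lookup 59.211.214.48: bits 00111011110100111101011000110000 walk d0:H5→d1:-→d2:-→d3:-→d4:-→d5:-→d6:-→d7:-→d8:-→d9:-→d10:-→d11:-→d12:-→d13:-→d14:-→d15:-→d16:H1→d17:-→d18:-→d19:-→d20:-→d21:-→d22:-→d23:-→d24:-→d25:-→d26:-→d27:-→d28:-→d29:-→d30:-→d31:-→d32:H4 -> H4
  add 158.224.0.0/12 -> H3 at depth 12
  add 111.47.0.0/16 -> H1 at depth 16
  del 158.224.0.0/12 (clear depth 12)
  del 59.211.0.0/16 (clear depth 16)
  del 0.0.0.0/0 (clear depth 0)
  lookup 59.211.214.48: bits 00111011110100111101011000110000 walk d0:-→d1:-→d2:-→d3:-→d4:-→d5:-→d6:-→d7:-→d8:-→d9:-→d10:-→d11:-→d12:-→d13:-→d14:-→d15:-→d16:-→d17:-→d18:-→d19:-→d20:-→d21:-→d22:-→d23:-→d24:-→d25:-→d26:-→d27:-→d28:-→d29:-→d30:-→d31:-→d32:H4 -> H4
  add 158.0.0.0/8 -> H1 at depth 8
  add 59.211.214.48/28 -> H1 at depth 28
  del 59.211.214.48/32 (clear depth 32)
  add 158.224.0.0/13 -> H5 at depth 13
  lookup 59.211.214.50: bits 001110111101001111010110001100 walk d0:-→d1:-→d2:-→d3:-→d4:-→d5:-→d6:-→d7:-→d8:-→d9:-→d10:-→d11:-→d12:-→d13:-→d14:-→d15:-→d16:-→d17:-→d18:-→d19:-→d20:-→d21:-→d22:-→d23:-→d24:-→d25:-→d26:-→d27:-→d28:H1→d29:-→d30:- -> H1
  lookup 158.0.4.191: bits 10011110 walk d0:-→d1:-→d2:-→d3:-→d4:-→d5:-→d6:-→d7:-→d8:H1 -> H1
  add 59.0.0.0/8 -> H4 at depth 8
  lookup 59.211.214.50: bits 001110111101001111010110001100 walk d0:-→d1:-→d2:-→d3:-→d4:-→d5:-→d6:-→d7:-→d8:H4→d9:-→d10:-→d11:-→d12:-→d13:-→d14:-→d15:-→d16:-→d17:-→d18:-→d19:-→d20:-→d21:-→d22:-→d23:-→d24:-→d25:-→d26:-→d27:-→d28:H1→d29:-→d30:- -> H1
  lookup 111.47.20.50: bits 0110111100101111 walk d0:-→d1:-→d2:-→d3:-→d4:-→d5:-→d6:-→d7:-→d8:-→d9:-→d10:-→d11:-→d12:-→d13:-→d14:-→d15:-→d16:H1 -> H1
  add 48.0.0.0/4 -> H4 at depth 4
  del 158.224.0.0/13 (clear depth 13)
  add 111.47.165.208/28 -> H2 at depth 28
  lookup 158.0.3.48: bits 10011110 walk d0:-→d1:-→d2:-→d3:-→d4:-→d5:-→d6:-→d7:-→d8:H1 -> H1
  add 59.211.214.0/24 -> H2 at depth 24
  del 111.47.165.208/28 (clear depth 28)
  add 59.208.0.0/12 -> H0 at depth 12
  add 111.47.160.0/20 -> H4 at depth 20

== LOOKUPS ==
["H1","H1","H1","H4","H4","H1","H1","H1","H1","H1"]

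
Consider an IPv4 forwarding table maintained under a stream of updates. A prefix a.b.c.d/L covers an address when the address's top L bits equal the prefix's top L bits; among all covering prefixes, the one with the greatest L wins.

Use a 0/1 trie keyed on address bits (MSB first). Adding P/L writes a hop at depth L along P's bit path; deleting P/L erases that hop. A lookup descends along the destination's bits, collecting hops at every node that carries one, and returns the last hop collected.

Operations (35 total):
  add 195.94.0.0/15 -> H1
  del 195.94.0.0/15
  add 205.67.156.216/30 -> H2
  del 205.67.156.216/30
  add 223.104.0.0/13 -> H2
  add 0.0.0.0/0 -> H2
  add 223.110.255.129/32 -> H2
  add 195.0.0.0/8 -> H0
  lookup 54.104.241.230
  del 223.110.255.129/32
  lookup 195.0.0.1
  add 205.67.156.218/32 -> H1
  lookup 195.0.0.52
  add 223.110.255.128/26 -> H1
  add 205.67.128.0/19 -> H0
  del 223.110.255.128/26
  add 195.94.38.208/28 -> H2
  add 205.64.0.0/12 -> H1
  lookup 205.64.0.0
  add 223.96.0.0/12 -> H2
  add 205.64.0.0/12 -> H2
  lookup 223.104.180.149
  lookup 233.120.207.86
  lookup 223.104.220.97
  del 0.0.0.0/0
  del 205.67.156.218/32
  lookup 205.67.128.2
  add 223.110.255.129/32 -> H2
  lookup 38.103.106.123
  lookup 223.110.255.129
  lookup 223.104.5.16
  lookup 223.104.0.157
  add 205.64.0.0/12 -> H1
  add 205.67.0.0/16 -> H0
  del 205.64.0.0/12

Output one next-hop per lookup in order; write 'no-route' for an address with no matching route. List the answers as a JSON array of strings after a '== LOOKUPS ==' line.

Process each operation:
  + 195.94.0.0/15 (H1) depth=15
  del 195.94.0.0/15 (clear depth 15)
  + 205.67.156.216/30 (H2) depth=30
  del 205.67.156.216/30 (clear depth 30)
  + 223.104.0.0/13 (H2) depth=13
  + 0.0.0.0/0 (H2) depth=0
  + 223.110.255.129/32 (H2) depth=32
  + 195.0.0.0/8 (H0) depth=8
  Q 54.104.241.230: descend ε ; hops seen [H2] ; pick H2
  del 223.110.255.129/32 (clear depth 32)
  Q 195.0.0.1: descend 110000110 ; hops seen [H2,H0] ; pick H0
  + 205.67.156.218/32 (H1) depth=32
  Q 195.0.0.52: descend 110000110 ; hops seen [H2,H0] ; pick H0
  + 223.110.255.128/26 (H1) depth=26
  + 205.67.128.0/19 (H0) depth=19
  del 223.110.255.128/26 (clear depth 26)
  + 195.94.38.208/28 (H2) depth=28
  + 205.64.0.0/12 (H1) depth=12
  Q 205.64.0.0: descend 11001101010000 ; hops seen [H2,H1] ; pick H1
  + 223.96.0.0/12 (H2) depth=12
  + 205.64.0.0/12 (H2) depth=12
  Q 223.104.180.149: descend 1101111101101 ; hops seen [H2,H2,H2] ; pick H2
  Q 233.120.207.86: descend 11 ; hops seen [H2] ; pick H2
  Q 223.104.220.97: descend 1101111101101 ; hops seen [H2,H2,H2] ; pick H2
  del 0.0.0.0/0 (clear depth 0)
  del 205.67.156.218/32 (clear depth 32)
  Q 205.67.128.2: descend 1100110101000011100 ; hops seen [H2,H0] ; pick H0
  + 223.110.255.129/32 (H2) depth=32
  Q 38.103.106.123: descend ε ; hops seen [∅] ; pick no-route
  Q 223.110.255.129: descend 11011111011011101111111110000001 ; hops seen [H2,H2,H2] ; pick H2
  Q 223.104.5.16: descend 1101111101101 ; hops seen [H2,H2] ; pick H2
  Q 223.104.0.157: descend 1101111101101 ; hops seen [H2,H2] ; pick H2
  + 205.64.0.0/12 (H1) depth=12
  + 205.67.0.0/16 (H0) depth=16
  del 205.64.0.0/12 (clear depth 12)

== LOOKUPS ==
["H2","H0","H0","H1","H2","H2","H2","H0","no-route","H2","H2","H2"]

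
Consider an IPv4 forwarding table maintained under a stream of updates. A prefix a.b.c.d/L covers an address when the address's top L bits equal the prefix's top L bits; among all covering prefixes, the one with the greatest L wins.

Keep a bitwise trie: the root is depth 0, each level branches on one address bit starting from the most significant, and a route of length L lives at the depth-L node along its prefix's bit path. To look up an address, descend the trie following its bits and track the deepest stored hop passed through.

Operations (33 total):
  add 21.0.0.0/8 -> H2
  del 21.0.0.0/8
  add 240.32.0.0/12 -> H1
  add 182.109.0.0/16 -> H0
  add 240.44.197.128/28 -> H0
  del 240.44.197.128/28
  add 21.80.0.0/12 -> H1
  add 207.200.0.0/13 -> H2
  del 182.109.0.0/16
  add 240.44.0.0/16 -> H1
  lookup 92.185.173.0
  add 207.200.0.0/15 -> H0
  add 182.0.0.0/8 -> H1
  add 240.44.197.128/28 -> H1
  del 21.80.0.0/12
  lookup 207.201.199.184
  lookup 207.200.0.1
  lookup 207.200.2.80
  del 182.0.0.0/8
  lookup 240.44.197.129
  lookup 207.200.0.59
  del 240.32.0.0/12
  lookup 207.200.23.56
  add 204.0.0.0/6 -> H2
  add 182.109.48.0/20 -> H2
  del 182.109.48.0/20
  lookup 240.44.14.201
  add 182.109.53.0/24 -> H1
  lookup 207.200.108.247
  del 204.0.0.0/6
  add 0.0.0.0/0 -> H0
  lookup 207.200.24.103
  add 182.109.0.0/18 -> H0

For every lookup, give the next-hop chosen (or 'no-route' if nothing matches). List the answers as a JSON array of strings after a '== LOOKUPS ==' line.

Apply in order:
  + 21.0.0.0/8 (H2) depth=8
  - 21.0.0.0/8 clear@8
  + 240.32.0.0/12 (H1) depth=12
  + 182.109.0.0/16 (H0) depth=16
  + 240.44.197.128/28 (H0) depth=28
  - 240.44.197.128/28 clear@28
  + 21.80.0.0/12 (H1) depth=12
  + 207.200.0.0/13 (H2) depth=13
  - 182.109.0.0/16 clear@16
  + 240.44.0.0/16 (H1) depth=16
  ? 92.185.173.0  path d0:-→d1:-  best=no-route
  + 207.200.0.0/15 (H0) depth=15
  + 182.0.0.0/8 (H1) depth=8
  + 240.44.197.128/28 (H1) depth=28
  - 21.80.0.0/12 clear@12
  ? 207.201.199.184  path d0:-→d1:-→d2:-→d3:-→d4:-→d5:-→d6:-→d7:-→d8:-→d9:-→d10:-→d11:-→d12:-→d13:H2→d14:-→d15:H0  best=H0
  ? 207.200.0.1  path d0:-→d1:-→d2:-→d3:-→d4:-→d5:-→d6:-→d7:-→d8:-→d9:-→d10:-→d11:-→d12:-→d13:H2→d14:-→d15:H0  best=H0
  ? 207.200.2.80  path d0:-→d1:-→d2:-→d3:-→d4:-→d5:-→d6:-→d7:-→d8:-→d9:-→d10:-→d11:-→d12:-→d13:H2→d14:-→d15:H0  best=H0
  - 182.0.0.0/8 clear@8
  ? 240.44.197.129  path d0:-→d1:-→d2:-→d3:-→d4:-→d5:-→d6:-→d7:-→d8:-→d9:-→d10:-→d11:-→d12:H1→d13:-→d14:-→d15:-→d16:H1→d17:-→d18:-→d19:-→d20:-→d21:-→d22:-→d23:-→d24:-→d25:-→d26:-→d27:-→d28:H1  best=H1
  ? 207.200.0.59  path d0:-→d1:-→d2:-→d3:-→d4:-→d5:-→d6:-→d7:-→d8:-→d9:-→d10:-→d11:-→d12:-→d13:H2→d14:-→d15:H0  best=H0
  - 240.32.0.0/12 clear@12
  ? 207.200.23.56  path d0:-→d1:-→d2:-→d3:-→d4:-→d5:-→d6:-→d7:-→d8:-→d9:-→d10:-→d11:-→d12:-→d13:H2→d14:-→d15:H0  best=H0
  + 204.0.0.0/6 (H2) depth=6
  + 182.109.48.0/20 (H2) depth=20
  - 182.109.48.0/20 clear@20
  ? 240.44.14.201  path d0:-→d1:-→d2:-→d3:-→d4:-→d5:-→d6:-→d7:-→d8:-→d9:-→d10:-→d11:-→d12:-→d13:-→d14:-→d15:-→d16:H1  best=H1
  + 182.109.53.0/24 (H1) depth=24
  ? 207.200.108.247  path d0:-→d1:-→d2:-→d3:-→d4:-→d5:-→d6:H2→d7:-→d8:-→d9:-→d10:-→d11:-→d12:-→d13:H2→d14:-→d15:H0  best=H0
  - 204.0.0.0/6 clear@6
  + 0.0.0.0/0 (H0) depth=0
  ? 207.200.24.103  path d0:H0→d1:-→d2:-→d3:-→d4:-→d5:-→d6:-→d7:-→d8:-→d9:-→d10:-→d11:-→d12:-→d13:H2→d14:-→d15:H0  best=H0
  + 182.109.0.0/18 (H0) depth=18

== LOOKUPS ==
["no-route","H0","H0","H0","H1","H0","H0","H1","H0","H0"]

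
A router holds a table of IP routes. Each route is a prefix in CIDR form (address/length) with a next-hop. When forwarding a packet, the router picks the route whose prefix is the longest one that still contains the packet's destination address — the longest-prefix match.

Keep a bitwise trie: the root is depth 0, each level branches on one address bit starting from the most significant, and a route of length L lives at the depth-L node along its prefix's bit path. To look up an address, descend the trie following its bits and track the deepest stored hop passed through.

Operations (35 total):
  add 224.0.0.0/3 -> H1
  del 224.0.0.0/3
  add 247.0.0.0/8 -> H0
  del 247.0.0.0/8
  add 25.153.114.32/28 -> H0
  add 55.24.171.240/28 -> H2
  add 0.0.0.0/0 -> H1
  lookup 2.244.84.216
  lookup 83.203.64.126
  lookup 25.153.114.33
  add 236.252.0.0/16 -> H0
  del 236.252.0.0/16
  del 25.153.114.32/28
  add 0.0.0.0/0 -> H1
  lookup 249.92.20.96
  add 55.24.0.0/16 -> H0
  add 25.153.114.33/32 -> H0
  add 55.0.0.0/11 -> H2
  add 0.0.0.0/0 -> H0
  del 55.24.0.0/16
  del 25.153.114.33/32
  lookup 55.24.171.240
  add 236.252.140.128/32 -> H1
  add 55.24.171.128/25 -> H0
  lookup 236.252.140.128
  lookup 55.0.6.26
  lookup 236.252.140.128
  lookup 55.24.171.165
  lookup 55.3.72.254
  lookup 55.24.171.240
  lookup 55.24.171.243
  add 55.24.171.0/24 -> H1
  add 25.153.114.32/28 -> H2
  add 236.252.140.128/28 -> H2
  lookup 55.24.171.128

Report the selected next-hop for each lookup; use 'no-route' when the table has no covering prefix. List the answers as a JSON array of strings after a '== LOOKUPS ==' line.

Apply in order:
  add 224.0.0.0/3 -> H1 at depth 3
  del 224.0.0.0/3 (clear depth 3)
  add 247.0.0.0/8 -> H0 at depth 8
  del 247.0.0.0/8 (clear depth 8)
  add 25.153.114.32/28 -> H0 at depth 28
  add 55.24.171.240/28 -> H2 at depth 28
  add 0.0.0.0/0 -> H1 at depth 0
  lookup 2.244.84.216: bits 000 walk d0:H1→d1:-→d2:-→d3:- -> H1
  lookup 83.203.64.126: bits 0 walk d0:H1→d1:- -> H1
  lookup 25.153.114.33: bits 0001100110011001011100100010 walk d0:H1→d1:-→d2:-→d3:-→d4:-→d5:-→d6:-→d7:-→d8:-→d9:-→d10:-→d11:-→d12:-→d13:-→d14:-→d15:-→d16:-→d17:-→d18:-→d19:-→d20:-→d21:-→d22:-→d23:-→d24:-→d25:-→d26:-→d27:-→d28:H0 -> H0
  add 236.252.0.0/16 -> H0 at depth 16
  del 236.252.0.0/16 (clear depth 16)
  del 25.153.114.32/28 (clear depth 28)
  add 0.0.0.0/0 -> H1 at depth 0
  lookup 249.92.20.96: bits 1111 walk d0:H1→d1:-→d2:-→d3:-→d4:- -> H1
  add 55.24.0.0/16 -> H0 at depth 16
  add 25.153.114.33/32 -> H0 at depth 32
  add 55.0.0.0/11 -> H2 at depth 11
  add 0.0.0.0/0 -> H0 at depth 0
  del 55.24.0.0/16 (clear depth 16)
  del 25.153.114.33/32 (clear depth 32)
  lookup 55.24.171.240: bits 0011011100011000101010111111 walk d0:H0→d1:-→d2:-→d3:-→d4:-→d5:-→d6:-→d7:-→d8:-→d9:-→d10:-→d11:H2→d12:-→d13:-→d14:-→d15:-→d16:-→d17:-→d18:-→d19:-→d20:-→d21:-→d22:-→d23:-→d24:-→d25:-→d26:-→d27:-→d28:H2 -> H2
  add 236.252.140.128/32 -> H1 at depth 32
  add 55.24.171.128/25 -> H0 at depth 25
  lookup 236.252.140.128: bits 11101100111111001000110010000000 walk d0:H0→d1:-→d2:-→d3:-→d4:-→d5:-→d6:-→d7:-→d8:-→d9:-→d10:-→d11:-→d12:-→d13:-→d14:-→d15:-→d16:-→d17:-→d18:-→d19:-→d20:-→d21:-→d22:-→d23:-→d24:-→d25:-→d26:-→d27:-→d28:-→d29:-→d30:-→d31:-→d32:H1 -> H1
  lookup 55.0.6.26: bits 00110111000 walk d0:H0→d1:-→d2:-→d3:-→d4:-→d5:-→d6:-→d7:-→d8:-→d9:-→d10:-→d11:H2 -> H2
  lookup 236.252.140.128: bits 11101100111111001000110010000000 walk d0:H0→d1:-→d2:-→d3:-→d4:-→d5:-→d6:-→d7:-→d8:-→d9:-→d10:-→d11:-→d12:-→d13:-→d14:-→d15:-→d16:-→d17:-→d18:-→d19:-→d20:-→d21:-→d22:-→d23:-→d24:-→d25:-→d26:-→d27:-→d28:-→d29:-→d30:-→d31:-→d32:H1 -> H1
  lookup 55.24.171.165: bits 0011011100011000101010111 walk d0:H0→d1:-→d2:-→d3:-→d4:-→d5:-→d6:-→d7:-→d8:-→d9:-→d10:-→d11:H2→d12:-→d13:-→d14:-→d15:-→d16:-→d17:-→d18:-→d19:-→d20:-→d21:-→d22:-→d23:-→d24:-→d25:H0 -> H0
  lookup 55.3.72.254: bits 00110111000 walk d0:H0→d1:-→d2:-→d3:-→d4:-→d5:-→d6:-→d7:-→d8:-→d9:-→d10:-→d11:H2 -> H2
  lookup 55.24.171.240: bits 0011011100011000101010111111 walk d0:H0→d1:-→d2:-→d3:-→d4:-→d5:-→d6:-→d7:-→d8:-→d9:-→d10:-→d11:H2→d12:-→d13:-→d14:-→d15:-→d16:-→d17:-→d18:-→d19:-→d20:-→d21:-→d22:-→d23:-→d24:-→d25:H0→d26:-→d27:-→d28:H2 -> H2
  lookup 55.24.171.243: bits 0011011100011000101010111111 walk d0:H0→d1:-→d2:-→d3:-→d4:-→d5:-→d6:-→d7:-→d8:-→d9:-→d10:-→d11:H2→d12:-→d13:-→d14:-→d15:-→d16:-→d17:-→d18:-→d19:-→d20:-→d21:-→d22:-→d23:-→d24:-→d25:H0→d26:-→d27:-→d28:H2 -> H2
  add 55.24.171.0/24 -> H1 at depth 24
  add 25.153.114.32/28 -> H2 at depth 28
  add 236.252.140.128/28 -> H2 at depth 28
  lookup 55.24.171.128: bits 0011011100011000101010111 walk d0:H0→d1:-→d2:-→d3:-→d4:-→d5:-→d6:-→d7:-→d8:-→d9:-→d10:-→d11:H2→d12:-→d13:-→d14:-→d15:-→d16:-→d17:-→d18:-→d19:-→d20:-→d21:-→d22:-→d23:-→d24:H1→d25:H0 -> H0

== LOOKUPS ==
["H1","H1","H0","H1","H2","H1","H2","H1","H0","H2","H2","H2","H0"]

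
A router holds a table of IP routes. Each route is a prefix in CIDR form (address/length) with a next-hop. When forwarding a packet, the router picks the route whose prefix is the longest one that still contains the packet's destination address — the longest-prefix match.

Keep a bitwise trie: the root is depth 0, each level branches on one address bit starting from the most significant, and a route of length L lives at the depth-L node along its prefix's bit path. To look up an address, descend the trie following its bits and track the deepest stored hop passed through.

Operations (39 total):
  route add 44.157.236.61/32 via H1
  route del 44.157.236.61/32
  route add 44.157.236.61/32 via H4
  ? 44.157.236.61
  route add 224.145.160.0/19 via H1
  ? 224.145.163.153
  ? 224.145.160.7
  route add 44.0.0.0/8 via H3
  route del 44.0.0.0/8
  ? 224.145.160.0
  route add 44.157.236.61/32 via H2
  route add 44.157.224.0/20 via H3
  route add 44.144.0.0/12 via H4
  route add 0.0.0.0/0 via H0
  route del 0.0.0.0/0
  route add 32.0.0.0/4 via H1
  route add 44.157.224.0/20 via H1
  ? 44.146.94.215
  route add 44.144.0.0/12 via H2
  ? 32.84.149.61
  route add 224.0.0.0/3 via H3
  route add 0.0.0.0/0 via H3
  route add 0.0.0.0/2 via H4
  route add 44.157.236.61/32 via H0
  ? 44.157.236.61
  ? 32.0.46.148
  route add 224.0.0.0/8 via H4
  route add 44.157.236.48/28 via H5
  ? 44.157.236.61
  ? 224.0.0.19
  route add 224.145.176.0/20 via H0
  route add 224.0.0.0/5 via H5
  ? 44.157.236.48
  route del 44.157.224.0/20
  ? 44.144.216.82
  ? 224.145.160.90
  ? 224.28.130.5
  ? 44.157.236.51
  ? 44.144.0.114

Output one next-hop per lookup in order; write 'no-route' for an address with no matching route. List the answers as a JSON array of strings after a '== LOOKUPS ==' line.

Apply in order:
  add 44.157.236.61/32 -> H1 at depth 32
  del 44.157.236.61/32 (clear depth 32)
  add 44.157.236.61/32 -> H4 at depth 32
  ? 44.157.236.61  path d0:-→d1:-→d2:-→d3:-→d4:-→d5:-→d6:-→d7:-→d8:-→d9:-→d10:-→d11:-→d12:-→d13:-→d14:-→d15:-→d16:-→d17:-→d18:-→d19:-→d20:-→d21:-→d22:-→d23:-→d24:-→d25:-→d26:-→d27:-→d28:-→d29:-→d30:-→d31:-→d32:H4  best=H4
  add 224.145.160.0/19 -> H1 at depth 19
  ? 224.145.163.153  path d0:-→d1:-→d2:-→d3:-→d4:-→d5:-→d6:-→d7:-→d8:-→d9:-→d10:-→d11:-→d12:-→d13:-→d14:-→d15:-→d16:-→d17:-→d18:-→d19:H1  best=H1
  ? 224.145.160.7  path d0:-→d1:-→d2:-→d3:-→d4:-→d5:-→d6:-→d7:-→d8:-→d9:-→d10:-→d11:-→d12:-→d13:-→d14:-→d15:-→d16:-→d17:-→d18:-→d19:H1  best=H1
  add 44.0.0.0/8 -> H3 at depth 8
  del 44.0.0.0/8 (clear depth 8)
  ? 224.145.160.0  path d0:-→d1:-→d2:-→d3:-→d4:-→d5:-→d6:-→d7:-→d8:-→d9:-→d10:-→d11:-→d12:-→d13:-→d14:-→d15:-→d16:-→d17:-→d18:-→d19:H1  best=H1
  add 44.157.236.61/32 -> H2 at depth 32
  add 44.157.224.0/20 -> H3 at depth 20
  add 44.144.0.0/12 -> H4 at depth 12
  add 0.0.0.0/0 -> H0 at depth 0
  del 0.0.0.0/0 (clear depth 0)
  add 32.0.0.0/4 -> H1 at depth 4
  add 44.157.224.0/20 -> H1 at depth 20
  ? 44.146.94.215  path d0:-→d1:-→d2:-→d3:-→d4:H1→d5:-→d6:-→d7:-→d8:-→d9:-→d10:-→d11:-→d12:H4  best=H4
  add 44.144.0.0/12 -> H2 at depth 12
  ? 32.84.149.61  path d0:-→d1:-→d2:-→d3:-→d4:H1  best=H1
  add 224.0.0.0/3 -> H3 at depth 3
  add 0.0.0.0/0 -> H3 at depth 0
  add 0.0.0.0/2 -> H4 at depth 2
  add 44.157.236.61/32 -> H0 at depth 32
  ? 44.157.236.61  path d0:H3→d1:-→d2:H4→d3:-→d4:H1→d5:-→d6:-→d7:-→d8:-→d9:-→d10:-→d11:-→d12:H2→d13:-→d14:-→d15:-→d16:-→d17:-→d18:-→d19:-→d20:H1→d21:-→d22:-→d23:-→d24:-→d25:-→d26:-→d27:-→d28:-→d29:-→d30:-→d31:-→d32:H0  best=H0
  ? 32.0.46.148  path d0:H3→d1:-→d2:H4→d3:-→d4:H1  best=H1
  add 224.0.0.0/8 -> H4 at depth 8
  add 44.157.236.48/28 -> H5 at depth 28
  ? 44.157.236.61  path d0:H3→d1:-→d2:H4→d3:-→d4:H1→d5:-→d6:-→d7:-→d8:-→d9:-→d10:-→d11:-→d12:H2→d13:-→d14:-→d15:-→d16:-→d17:-→d18:-→d19:-→d20:H1→d21:-→d22:-→d23:-→d24:-→d25:-→d26:-→d27:-→d28:H5→d29:-→d30:-→d31:-→d32:H0  best=H0
  ? 224.0.0.19  path d0:H3→d1:-→d2:-→d3:H3→d4:-→d5:-→d6:-→d7:-→d8:H4  best=H4
  add 224.145.176.0/20 -> H0 at depth 20
  add 224.0.0.0/5 -> H5 at depth 5
  ? 44.157.236.48  path d0:H3→d1:-→d2:H4→d3:-→d4:H1→d5:-→d6:-→d7:-→d8:-→d9:-→d10:-→d11:-→d12:H2→d13:-→d14:-→d15:-→d16:-→d17:-→d18:-→d19:-→d20:H1→d21:-→d22:-→d23:-→d24:-→d25:-→d26:-→d27:-→d28:H5  best=H5
  del 44.157.224.0/20 (clear depth 20)
  ? 44.144.216.82  path d0:H3→d1:-→d2:H4→d3:-→d4:H1→d5:-→d6:-→d7:-→d8:-→d9:-→d10:-→d11:-→d12:H2  best=H2
  ? 224.145.160.90  path d0:H3→d1:-→d2:-→d3:H3→d4:-→d5:H5→d6:-→d7:-→d8:H4→d9:-→d10:-→d11:-→d12:-→d13:-→d14:-→d15:-→d16:-→d17:-→d18:-→d19:H1  best=H1
  ? 224.28.130.5  path d0:H3→d1:-→d2:-→d3:H3→d4:-→d5:H5→d6:-→d7:-→d8:H4  best=H4
  ? 44.157.236.51  path d0:H3→d1:-→d2:H4→d3:-→d4:H1→d5:-→d6:-→d7:-→d8:-→d9:-→d10:-→d11:-→d12:H2→d13:-→d14:-→d15:-→d16:-→d17:-→d18:-→d19:-→d20:-→d21:-→d22:-→d23:-→d24:-→d25:-→d26:-→d27:-→d28:H5  best=H5
  ? 44.144.0.114  path d0:H3→d1:-→d2:H4→d3:-→d4:H1→d5:-→d6:-→d7:-→d8:-→d9:-→d10:-→d11:-→d12:H2  best=H2

== LOOKUPS ==
["H4","H1","H1","H1","H4","H1","H0","H1","H0","H4","H5","H2","H1","H4","H5","H2"]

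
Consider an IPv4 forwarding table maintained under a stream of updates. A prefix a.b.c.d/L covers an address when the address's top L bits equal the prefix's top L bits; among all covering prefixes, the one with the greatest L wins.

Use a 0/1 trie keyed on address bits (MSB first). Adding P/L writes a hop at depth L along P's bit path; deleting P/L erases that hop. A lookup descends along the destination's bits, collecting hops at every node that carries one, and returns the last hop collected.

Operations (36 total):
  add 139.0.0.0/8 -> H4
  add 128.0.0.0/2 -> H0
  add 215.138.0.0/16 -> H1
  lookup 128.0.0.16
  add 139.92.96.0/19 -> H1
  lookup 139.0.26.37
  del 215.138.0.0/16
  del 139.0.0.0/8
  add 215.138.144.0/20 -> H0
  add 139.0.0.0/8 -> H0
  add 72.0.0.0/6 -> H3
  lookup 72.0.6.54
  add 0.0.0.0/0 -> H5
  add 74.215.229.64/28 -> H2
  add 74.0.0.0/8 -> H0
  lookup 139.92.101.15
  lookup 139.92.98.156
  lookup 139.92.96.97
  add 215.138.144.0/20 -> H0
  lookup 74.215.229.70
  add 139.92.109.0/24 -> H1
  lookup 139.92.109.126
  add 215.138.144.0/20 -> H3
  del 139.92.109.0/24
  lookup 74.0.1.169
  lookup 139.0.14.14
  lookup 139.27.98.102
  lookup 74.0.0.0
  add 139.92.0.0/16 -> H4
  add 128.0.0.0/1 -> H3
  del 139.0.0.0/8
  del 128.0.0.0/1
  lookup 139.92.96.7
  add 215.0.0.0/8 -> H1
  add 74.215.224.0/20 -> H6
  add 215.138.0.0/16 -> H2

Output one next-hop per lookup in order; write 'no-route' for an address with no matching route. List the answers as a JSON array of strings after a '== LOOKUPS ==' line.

Apply in order:
  add 139.0.0.0/8 -> H4 at depth 8
  add 128.0.0.0/2 -> H0 at depth 2
  add 215.138.0.0/16 -> H1 at depth 16
  ? 128.0.0.16  path d0:-→d1:-→d2:H0→d3:-→d4:-  best=H0
  add 139.92.96.0/19 -> H1 at depth 19
  ? 139.0.26.37  path d0:-→d1:-→d2:H0→d3:-→d4:-→d5:-→d6:-→d7:-→d8:H4→d9:-  best=H4
  - 215.138.0.0/16 clear@16
  - 139.0.0.0/8 clear@8
  add 215.138.144.0/20 -> H0 at depth 20
  add 139.0.0.0/8 -> H0 at depth 8
  add 72.0.0.0/6 -> H3 at depth 6
  ? 72.0.6.54  path d0:-→d1:-→d2:-→d3:-→d4:-→d5:-→d6:H3  best=H3
  add 0.0.0.0/0 -> H5 at depth 0
  add 74.215.229.64/28 -> H2 at depth 28
  add 74.0.0.0/8 -> H0 at depth 8
  ? 139.92.101.15  path d0:H5→d1:-→d2:H0→d3:-→d4:-→d5:-→d6:-→d7:-→d8:H0→d9:-→d10:-→d11:-→d12:-→d13:-→d14:-→d15:-→d16:-→d17:-→d18:-→d19:H1  best=H1
  ? 139.92.98.156  path d0:H5→d1:-→d2:H0→d3:-→d4:-→d5:-→d6:-→d7:-→d8:H0→d9:-→d10:-→d11:-→d12:-→d13:-→d14:-→d15:-→d16:-→d17:-→d18:-→d19:H1  best=H1
  ? 139.92.96.97  path d0:H5→d1:-→d2:H0→d3:-→d4:-→d5:-→d6:-→d7:-→d8:H0→d9:-→d10:-→d11:-→d12:-→d13:-→d14:-→d15:-→d16:-→d17:-→d18:-→d19:H1  best=H1
  add 215.138.144.0/20 -> H0 at depth 20
  ? 74.215.229.70  path d0:H5→d1:-→d2:-→d3:-→d4:-→d5:-→d6:H3→d7:-→d8:H0→d9:-→d10:-→d11:-→d12:-→d13:-→d14:-→d15:-→d16:-→d17:-→d18:-→d19:-→d20:-→d21:-→d22:-→d23:-→d24:-→d25:-→d26:-→d27:-→d28:H2  best=H2
  add 139.92.109.0/24 -> H1 at depth 24
  ? 139.92.109.126  path d0:H5→d1:-→d2:H0→d3:-→d4:-→d5:-→d6:-→d7:-→d8:H0→d9:-→d10:-→d11:-→d12:-→d13:-→d14:-→d15:-→d16:-→d17:-→d18:-→d19:H1→d20:-→d21:-→d22:-→d23:-→d24:H1  best=H1
  add 215.138.144.0/20 -> H3 at depth 20
  - 139.92.109.0/24 clear@24
  ? 74.0.1.169  path d0:H5→d1:-→d2:-→d3:-→d4:-→d5:-→d6:H3→d7:-→d8:H0  best=H0
  ? 139.0.14.14  path d0:H5→d1:-→d2:H0→d3:-→d4:-→d5:-→d6:-→d7:-→d8:H0→d9:-  best=H0
  ? 139.27.98.102  path d0:H5→d1:-→d2:H0→d3:-→d4:-→d5:-→d6:-→d7:-→d8:H0→d9:-  best=H0
  ? 74.0.0.0  path d0:H5→d1:-→d2:-→d3:-→d4:-→d5:-→d6:H3→d7:-→d8:H0  best=H0
  add 139.92.0.0/16 -> H4 at depth 16
  add 128.0.0.0/1 -> H3 at depth 1
  - 139.0.0.0/8 clear@8
  - 128.0.0.0/1 clear@1
  ? 139.92.96.7  path d0:H5→d1:-→d2:H0→d3:-→d4:-→d5:-→d6:-→d7:-→d8:-→d9:-→d10:-→d11:-→d12:-→d13:-→d14:-→d15:-→d16:H4→d17:-→d18:-→d19:H1→d20:-  best=H1
  add 215.0.0.0/8 -> H1 at depth 8
  add 74.215.224.0/20 -> H6 at depth 20
  add 215.138.0.0/16 -> H2 at depth 16

== LOOKUPS ==
["H0","H4","H3","H1","H1","H1","H2","H1","H0","H0","H0","H0","H1"]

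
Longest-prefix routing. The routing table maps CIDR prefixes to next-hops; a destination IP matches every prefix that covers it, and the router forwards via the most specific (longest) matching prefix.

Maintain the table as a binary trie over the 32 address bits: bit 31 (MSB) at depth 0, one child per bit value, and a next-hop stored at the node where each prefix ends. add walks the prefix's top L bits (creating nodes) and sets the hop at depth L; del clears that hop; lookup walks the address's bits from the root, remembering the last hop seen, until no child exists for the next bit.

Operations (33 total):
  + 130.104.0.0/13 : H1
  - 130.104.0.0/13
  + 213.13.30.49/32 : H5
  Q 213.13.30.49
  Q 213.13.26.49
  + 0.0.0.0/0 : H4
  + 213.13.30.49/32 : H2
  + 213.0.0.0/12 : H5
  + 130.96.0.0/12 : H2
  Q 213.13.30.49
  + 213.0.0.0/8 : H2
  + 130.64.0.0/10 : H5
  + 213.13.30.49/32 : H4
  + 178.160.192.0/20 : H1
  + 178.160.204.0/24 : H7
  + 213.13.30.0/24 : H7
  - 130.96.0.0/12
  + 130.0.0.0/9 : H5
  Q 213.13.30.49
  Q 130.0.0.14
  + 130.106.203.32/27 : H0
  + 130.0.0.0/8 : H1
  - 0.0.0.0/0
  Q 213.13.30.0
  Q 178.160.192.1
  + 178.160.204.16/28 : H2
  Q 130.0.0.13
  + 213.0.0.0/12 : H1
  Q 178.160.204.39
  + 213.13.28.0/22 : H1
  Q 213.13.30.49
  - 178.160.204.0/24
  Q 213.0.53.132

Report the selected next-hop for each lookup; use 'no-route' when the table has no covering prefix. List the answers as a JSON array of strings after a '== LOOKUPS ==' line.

Apply in order:
  add 130.104.0.0/13 -> H1 at depth 13
  del 130.104.0.0/13 (clear depth 13)
  add 213.13.30.49/32 -> H5 at depth 32
  lookup 213.13.30.49: bits 11010101000011010001111000110001 walk d0:-→d1:-→d2:-→d3:-→d4:-→d5:-→d6:-→d7:-→d8:-→d9:-→d10:-→d11:-→d12:-→d13:-→d14:-→d15:-→d16:-→d17:-→d18:-→d19:-→d20:-→d21:-→d22:-→d23:-→d24:-→d25:-→d26:-→d27:-→d28:-→d29:-→d30:-→d31:-→d32:H5 -> H5
  lookup 213.13.26.49: bits 110101010000110100011 walk d0:-→d1:-→d2:-→d3:-→d4:-→d5:-→d6:-→d7:-→d8:-→d9:-→d10:-→d11:-→d12:-→d13:-→d14:-→d15:-→d16:-→d17:-→d18:-→d19:-→d20:-→d21:- -> no-route
  add 0.0.0.0/0 -> H4 at depth 0
  add 213.13.30.49/32 -> H2 at depth 32
  add 213.0.0.0/12 -> H5 at depth 12
  add 130.96.0.0/12 -> H2 at depth 12
  lookup 213.13.30.49: bits 11010101000011010001111000110001 walk d0:H4→d1:-→d2:-→d3:-→d4:-→d5:-→d6:-→d7:-→d8:-→d9:-→d10:-→d11:-→d12:H5→d13:-→d14:-→d15:-→d16:-→d17:-→d18:-→d19:-→d20:-→d21:-→d22:-→d23:-→d24:-→d25:-→d26:-→d27:-→d28:-→d29:-→d30:-→d31:-→d32:H2 -> H2
  add 213.0.0.0/8 -> H2 at depth 8
  add 130.64.0.0/10 -> H5 at depth 10
  add 213.13.30.49/32 -> H4 at depth 32
  add 178.160.192.0/20 -> H1 at depth 20
  add 178.160.204.0/24 -> H7 at depth 24
  add 213.13.30.0/24 -> H7 at depth 24
  del 130.96.0.0/12 (clear depth 12)
  add 130.0.0.0/9 -> H5 at depth 9
  lookup 213.13.30.49: bits 11010101000011010001111000110001 walk d0:H4→d1:-→d2:-→d3:-→d4:-→d5:-→d6:-→d7:-→d8:H2→d9:-→d10:-→d11:-→d12:H5→d13:-→d14:-→d15:-→d16:-→d17:-→d18:-→d19:-→d20:-→d21:-→d22:-→d23:-→d24:H7→d25:-→d26:-→d27:-→d28:-→d29:-→d30:-→d31:-→d32:H4 -> H4
  lookup 130.0.0.14: bits 100000100 walk d0:H4→d1:-→d2:-→d3:-→d4:-→d5:-→d6:-→d7:-→d8:-→d9:H5 -> H5
  add 130.106.203.32/27 -> H0 at depth 27
  add 130.0.0.0/8 -> H1 at depth 8
  del 0.0.0.0/0 (clear depth 0)
  lookup 213.13.30.0: bits 11010101000011010001111000 walk d0:-→d1:-→d2:-→d3:-→d4:-→d5:-→d6:-→d7:-→d8:H2→d9:-→d10:-→d11:-→d12:H5→d13:-→d14:-→d15:-→d16:-→d17:-→d18:-→d19:-→d20:-→d21:-→d22:-→d23:-→d24:H7→d25:-→d26:- -> H7
  lookup 178.160.192.1: bits 10110010101000001100 walk d0:-→d1:-→d2:-→d3:-→d4:-→d5:-→d6:-→d7:-→d8:-→d9:-→d10:-→d11:-→d12:-→d13:-→d14:-→d15:-→d16:-→d17:-→d18:-→d19:-→d20:H1 -> H1
  add 178.160.204.16/28 -> H2 at depth 28
  lookup 130.0.0.13: bits 100000100 walk d0:-→d1:-→d2:-→d3:-→d4:-→d5:-→d6:-→d7:-→d8:H1→d9:H5 -> H5
  add 213.0.0.0/12 -> H1 at depth 12
  lookup 178.160.204.39: bits 10110010101000001100110000 walk d0:-→d1:-→d2:-→d3:-→d4:-→d5:-→d6:-→d7:-→d8:-→d9:-→d10:-→d11:-→d12:-→d13:-→d14:-→d15:-→d16:-→d17:-→d18:-→d19:-→d20:H1→d21:-→d22:-→d23:-→d24:H7→d25:-→d26:- -> H7
  add 213.13.28.0/22 -> H1 at depth 22
  lookup 213.13.30.49: bits 11010101000011010001111000110001 walk d0:-→d1:-→d2:-→d3:-→d4:-→d5:-→d6:-→d7:-→d8:H2→d9:-→d10:-→d11:-→d12:H1→d13:-→d14:-→d15:-→d16:-→d17:-→d18:-→d19:-→d20:-→d21:-→d22:H1→d23:-→d24:H7→d25:-→d26:-→d27:-→d28:-→d29:-→d30:-→d31:-→d32:H4 -> H4
  del 178.160.204.0/24 (clear depth 24)
  lookup 213.0.53.132: bits 110101010000 walk d0:-→d1:-→d2:-→d3:-→d4:-→d5:-→d6:-→d7:-→d8:H2→d9:-→d10:-→d11:-→d12:H1 -> H1

== LOOKUPS ==
["H5","no-route","H2","H4","H5","H7","H1","H5","H7","H4","H1"]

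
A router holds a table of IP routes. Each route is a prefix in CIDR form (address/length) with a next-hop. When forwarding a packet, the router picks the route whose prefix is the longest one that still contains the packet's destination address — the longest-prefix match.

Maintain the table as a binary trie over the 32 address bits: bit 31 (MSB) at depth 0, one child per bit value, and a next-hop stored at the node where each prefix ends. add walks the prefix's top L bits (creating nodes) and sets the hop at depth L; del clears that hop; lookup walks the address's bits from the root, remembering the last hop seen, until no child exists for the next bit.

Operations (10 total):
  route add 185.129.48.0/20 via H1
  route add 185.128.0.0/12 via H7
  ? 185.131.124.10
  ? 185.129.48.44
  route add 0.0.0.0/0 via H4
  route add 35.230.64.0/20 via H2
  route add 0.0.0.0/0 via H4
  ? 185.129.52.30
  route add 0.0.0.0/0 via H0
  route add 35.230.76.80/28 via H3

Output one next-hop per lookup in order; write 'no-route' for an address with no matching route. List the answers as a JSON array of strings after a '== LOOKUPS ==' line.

Apply in order:
  add 185.129.48.0/20 -> H1 at depth 20
  add 185.128.0.0/12 -> H7 at depth 12
  ? 185.131.124.10  path d0:-→d1:-→d2:-→d3:-→d4:-→d5:-→d6:-→d7:-→d8:-→d9:-→d10:-→d11:-→d12:H7→d13:-→d14:-  best=H7
  ? 185.129.48.44  path d0:-→d1:-→d2:-→d3:-→d4:-→d5:-→d6:-→d7:-→d8:-→d9:-→d10:-→d11:-→d12:H7→d13:-→d14:-→d15:-→d16:-→d17:-→d18:-→d19:-→d20:H1  best=H1
  add 0.0.0.0/0 -> H4 at depth 0
  add 35.230.64.0/20 -> H2 at depth 20
  add 0.0.0.0/0 -> H4 at depth 0
  ? 185.129.52.30  path d0:H4→d1:-→d2:-→d3:-→d4:-→d5:-→d6:-→d7:-→d8:-→d9:-→d10:-→d11:-→d12:H7→d13:-→d14:-→d15:-→d16:-→d17:-→d18:-→d19:-→d20:H1  best=H1
  add 0.0.0.0/0 -> H0 at depth 0
  add 35.230.76.80/28 -> H3 at depth 28

== LOOKUPS ==
["H7","H1","H1"]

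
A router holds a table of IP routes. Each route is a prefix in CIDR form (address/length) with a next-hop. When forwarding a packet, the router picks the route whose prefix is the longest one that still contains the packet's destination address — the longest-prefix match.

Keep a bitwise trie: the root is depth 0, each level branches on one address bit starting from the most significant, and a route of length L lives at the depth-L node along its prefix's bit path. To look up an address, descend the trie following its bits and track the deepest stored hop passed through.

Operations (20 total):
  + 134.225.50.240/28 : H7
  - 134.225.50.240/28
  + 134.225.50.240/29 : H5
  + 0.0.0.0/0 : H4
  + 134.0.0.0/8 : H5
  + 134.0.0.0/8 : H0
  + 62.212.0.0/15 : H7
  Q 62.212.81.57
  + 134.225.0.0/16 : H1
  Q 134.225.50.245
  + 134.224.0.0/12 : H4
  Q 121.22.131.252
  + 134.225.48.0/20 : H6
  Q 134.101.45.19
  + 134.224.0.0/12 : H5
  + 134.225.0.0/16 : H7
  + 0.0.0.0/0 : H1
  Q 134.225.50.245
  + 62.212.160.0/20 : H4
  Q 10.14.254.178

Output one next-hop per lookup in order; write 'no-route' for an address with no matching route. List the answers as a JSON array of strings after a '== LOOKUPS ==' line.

Trace:
  + 134.225.50.240/28 (H7) depth=28
  del 134.225.50.240/28 (clear depth 28)
  + 134.225.50.240/29 (H5) depth=29
  + 0.0.0.0/0 (H4) depth=0
  + 134.0.0.0/8 (H5) depth=8
  + 134.0.0.0/8 (H0) depth=8
  + 62.212.0.0/15 (H7) depth=15
  lookup 62.212.81.57: bits 001111101101010 walk d0:H4→d1:-→d2:-→d3:-→d4:-→d5:-→d6:-→d7:-→d8:-→d9:-→d10:-→d11:-→d12:-→d13:-→d14:-→d15:H7 -> H7
  + 134.225.0.0/16 (H1) depth=16
  lookup 134.225.50.245: bits 10000110111000010011001011110 walk d0:H4→d1:-→d2:-→d3:-→d4:-→d5:-→d6:-→d7:-→d8:H0→d9:-→d10:-→d11:-→d12:-→d13:-→d14:-→d15:-→d16:H1→d17:-→d18:-→d19:-→d20:-→d21:-→d22:-→d23:-→d24:-→d25:-→d26:-→d27:-→d28:-→d29:H5 -> H5
  + 134.224.0.0/12 (H4) depth=12
  lookup 121.22.131.252: bits 0 walk d0:H4→d1:- -> H4
  + 134.225.48.0/20 (H6) depth=20
  lookup 134.101.45.19: bits 10000110 walk d0:H4→d1:-→d2:-→d3:-→d4:-→d5:-→d6:-→d7:-→d8:H0 -> H0
  + 134.224.0.0/12 (H5) depth=12
  + 134.225.0.0/16 (H7) depth=16
  + 0.0.0.0/0 (H1) depth=0
  lookup 134.225.50.245: bits 10000110111000010011001011110 walk d0:H1→d1:-→d2:-→d3:-→d4:-→d5:-→d6:-→d7:-→d8:H0→d9:-→d10:-→d11:-→d12:H5→d13:-→d14:-→d15:-→d16:H7→d17:-→d18:-→d19:-→d20:H6→d21:-→d22:-→d23:-→d24:-→d25:-→d26:-→d27:-→d28:-→d29:H5 -> H5
  + 62.212.160.0/20 (H4) depth=20
  lookup 10.14.254.178: bits 00 walk d0:H1→d1:-→d2:- -> H1

== LOOKUPS ==
["H7","H5","H4","H0","H5","H1"]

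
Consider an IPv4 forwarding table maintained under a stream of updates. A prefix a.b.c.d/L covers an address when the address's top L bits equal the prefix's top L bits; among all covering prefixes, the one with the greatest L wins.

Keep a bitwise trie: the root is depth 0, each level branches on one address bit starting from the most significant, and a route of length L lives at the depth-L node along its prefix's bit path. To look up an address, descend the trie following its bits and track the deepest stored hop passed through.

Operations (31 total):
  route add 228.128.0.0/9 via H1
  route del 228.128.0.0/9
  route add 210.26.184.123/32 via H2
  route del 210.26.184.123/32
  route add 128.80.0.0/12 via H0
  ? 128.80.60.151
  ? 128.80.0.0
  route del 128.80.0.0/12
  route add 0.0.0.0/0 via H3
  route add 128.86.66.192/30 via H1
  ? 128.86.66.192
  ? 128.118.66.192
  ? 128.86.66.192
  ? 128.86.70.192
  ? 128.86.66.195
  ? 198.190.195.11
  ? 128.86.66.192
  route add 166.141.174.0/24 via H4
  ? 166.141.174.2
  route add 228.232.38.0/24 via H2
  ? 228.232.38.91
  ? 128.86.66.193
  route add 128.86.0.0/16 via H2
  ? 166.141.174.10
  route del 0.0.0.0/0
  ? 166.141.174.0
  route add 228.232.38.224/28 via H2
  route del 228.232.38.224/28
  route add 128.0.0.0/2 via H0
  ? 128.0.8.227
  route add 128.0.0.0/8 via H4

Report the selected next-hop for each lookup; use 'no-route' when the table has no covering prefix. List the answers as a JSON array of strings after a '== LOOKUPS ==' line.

Apply in order:
  + 228.128.0.0/9 (H1) depth=9
  - 228.128.0.0/9 clear@9
  + 210.26.184.123/32 (H2) depth=32
  - 210.26.184.123/32 clear@32
  + 128.80.0.0/12 (H0) depth=12
  ? 128.80.60.151  path d0:-→d1:-→d2:-→d3:-→d4:-→d5:-→d6:-→d7:-→d8:-→d9:-→d10:-→d11:-→d12:H0  best=H0
  ? 128.80.0.0  path d0:-→d1:-→d2:-→d3:-→d4:-→d5:-→d6:-→d7:-→d8:-→d9:-→d10:-→d11:-→d12:H0  best=H0
  - 128.80.0.0/12 clear@12
  + 0.0.0.0/0 (H3) depth=0
  + 128.86.66.192/30 (H1) depth=30
  ? 128.86.66.192  path d0:H3→d1:-→d2:-→d3:-→d4:-→d5:-→d6:-→d7:-→d8:-→d9:-→d10:-→d11:-→d12:-→d13:-→d14:-→d15:-→d16:-→d17:-→d18:-→d19:-→d20:-→d21:-→d22:-→d23:-→d24:-→d25:-→d26:-→d27:-→d28:-→d29:-→d30:H1  best=H1
  ? 128.118.66.192  path d0:H3→d1:-→d2:-→d3:-→d4:-→d5:-→d6:-→d7:-→d8:-→d9:-→d10:-  best=H3
  ? 128.86.66.192  path d0:H3→d1:-→d2:-→d3:-→d4:-→d5:-→d6:-→d7:-→d8:-→d9:-→d10:-→d11:-→d12:-→d13:-→d14:-→d15:-→d16:-→d17:-→d18:-→d19:-→d20:-→d21:-→d22:-→d23:-→d24:-→d25:-→d26:-→d27:-→d28:-→d29:-→d30:H1  best=H1
  ? 128.86.70.192  path d0:H3→d1:-→d2:-→d3:-→d4:-→d5:-→d6:-→d7:-→d8:-→d9:-→d10:-→d11:-→d12:-→d13:-→d14:-→d15:-→d16:-→d17:-→d18:-→d19:-→d20:-→d21:-  best=H3
  ? 128.86.66.195  path d0:H3→d1:-→d2:-→d3:-→d4:-→d5:-→d6:-→d7:-→d8:-→d9:-→d10:-→d11:-→d12:-→d13:-→d14:-→d15:-→d16:-→d17:-→d18:-→d19:-→d20:-→d21:-→d22:-→d23:-→d24:-→d25:-→d26:-→d27:-→d28:-→d29:-→d30:H1  best=H1
  ? 198.190.195.11  path d0:H3→d1:-→d2:-→d3:-  best=H3
  ? 128.86.66.192  path d0:H3→d1:-→d2:-→d3:-→d4:-→d5:-→d6:-→d7:-→d8:-→d9:-→d10:-→d11:-→d12:-→d13:-→d14:-→d15:-→d16:-→d17:-→d18:-→d19:-→d20:-→d21:-→d22:-→d23:-→d24:-→d25:-→d26:-→d27:-→d28:-→d29:-→d30:H1  best=H1
  + 166.141.174.0/24 (H4) depth=24
  ? 166.141.174.2  path d0:H3→d1:-→d2:-→d3:-→d4:-→d5:-→d6:-→d7:-→d8:-→d9:-→d10:-→d11:-→d12:-→d13:-→d14:-→d15:-→d16:-→d17:-→d18:-→d19:-→d20:-→d21:-→d22:-→d23:-→d24:H4  best=H4
  + 228.232.38.0/24 (H2) depth=24
  ? 228.232.38.91  path d0:H3→d1:-→d2:-→d3:-→d4:-→d5:-→d6:-→d7:-→d8:-→d9:-→d10:-→d11:-→d12:-→d13:-→d14:-→d15:-→d16:-→d17:-→d18:-→d19:-→d20:-→d21:-→d22:-→d23:-→d24:H2  best=H2
  ? 128.86.66.193  path d0:H3→d1:-→d2:-→d3:-→d4:-→d5:-→d6:-→d7:-→d8:-→d9:-→d10:-→d11:-→d12:-→d13:-→d14:-→d15:-→d16:-→d17:-→d18:-→d19:-→d20:-→d21:-→d22:-→d23:-→d24:-→d25:-→d26:-→d27:-→d28:-→d29:-→d30:H1  best=H1
  + 128.86.0.0/16 (H2) depth=16
  ? 166.141.174.10  path d0:H3→d1:-→d2:-→d3:-→d4:-→d5:-→d6:-→d7:-→d8:-→d9:-→d10:-→d11:-→d12:-→d13:-→d14:-→d15:-→d16:-→d17:-→d18:-→d19:-→d20:-→d21:-→d22:-→d23:-→d24:H4  best=H4
  - 0.0.0.0/0 clear@0
  ? 166.141.174.0  path d0:-→d1:-→d2:-→d3:-→d4:-→d5:-→d6:-→d7:-→d8:-→d9:-→d10:-→d11:-→d12:-→d13:-→d14:-→d15:-→d16:-→d17:-→d18:-→d19:-→d20:-→d21:-→d22:-→d23:-→d24:H4  best=H4
  + 228.232.38.224/28 (H2) depth=28
  - 228.232.38.224/28 clear@28
  + 128.0.0.0/2 (H0) depth=2
  ? 128.0.8.227  path d0:-→d1:-→d2:H0→d3:-→d4:-→d5:-→d6:-→d7:-→d8:-→d9:-  best=H0
  + 128.0.0.0/8 (H4) depth=8

== LOOKUPS ==
["H0","H0","H1","H3","H1","H3","H1","H3","H1","H4","H2","H1","H4","H4","H0"]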